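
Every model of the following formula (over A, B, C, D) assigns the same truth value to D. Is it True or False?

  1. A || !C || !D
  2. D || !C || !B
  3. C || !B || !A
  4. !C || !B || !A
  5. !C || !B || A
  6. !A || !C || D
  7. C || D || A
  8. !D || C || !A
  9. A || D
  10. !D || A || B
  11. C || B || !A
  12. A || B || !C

True

Suppose D = false.
Unit clause (A) forces A = true.
Unit clause (!C) forces C = false.
Unit clause (!B) forces B = false.
Now (B) is unsatisfied and unit — conflict.
So every satisfying assignment has D = True.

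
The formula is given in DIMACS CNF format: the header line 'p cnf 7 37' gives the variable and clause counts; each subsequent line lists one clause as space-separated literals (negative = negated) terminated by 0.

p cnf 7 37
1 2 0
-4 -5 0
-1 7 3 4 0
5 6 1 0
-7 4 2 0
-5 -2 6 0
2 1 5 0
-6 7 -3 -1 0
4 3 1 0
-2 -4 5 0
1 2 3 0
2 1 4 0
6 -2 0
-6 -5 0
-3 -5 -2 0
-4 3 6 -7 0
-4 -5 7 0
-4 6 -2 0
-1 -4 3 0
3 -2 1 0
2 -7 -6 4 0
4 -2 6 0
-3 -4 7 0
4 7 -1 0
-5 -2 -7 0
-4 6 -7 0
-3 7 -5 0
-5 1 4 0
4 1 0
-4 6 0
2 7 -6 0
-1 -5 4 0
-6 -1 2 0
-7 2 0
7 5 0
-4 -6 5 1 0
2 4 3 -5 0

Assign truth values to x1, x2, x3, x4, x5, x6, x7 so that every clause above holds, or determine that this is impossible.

Case x1 = True:
Case x4 = False:
From the singleton clause (x7), x7 = True.
From the singleton clause (x2), x2 = True.
From the singleton clause (x6), x6 = True.
From the singleton clause (¬x5), x5 = False.
No clause remains; x3 is free.

x1: True, x2: True, x3: True, x4: False, x5: False, x6: True, x7: True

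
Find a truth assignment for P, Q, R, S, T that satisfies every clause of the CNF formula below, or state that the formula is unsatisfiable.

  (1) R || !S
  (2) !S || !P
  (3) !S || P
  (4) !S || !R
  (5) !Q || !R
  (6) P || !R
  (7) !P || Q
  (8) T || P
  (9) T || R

Branch on R: set R = false.
Unit clause (!S) forces S = false.
Unit clause (T) forces T = true.
Branch on P: set P = false.
No clause remains; Q is free.

P: false,  Q: false,  R: false,  S: false,  T: true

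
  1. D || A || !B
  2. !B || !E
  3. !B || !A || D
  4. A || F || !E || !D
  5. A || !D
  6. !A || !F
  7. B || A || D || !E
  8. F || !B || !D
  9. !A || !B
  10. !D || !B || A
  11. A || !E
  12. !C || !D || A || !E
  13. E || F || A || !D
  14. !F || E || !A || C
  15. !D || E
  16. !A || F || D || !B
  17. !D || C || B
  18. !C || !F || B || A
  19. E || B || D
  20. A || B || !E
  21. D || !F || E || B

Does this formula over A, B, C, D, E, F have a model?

Suppose B = false.
Suppose A = true.
Unit clause (!F) forces F = false.
Suppose D = false.
Unit clause (E) forces E = true.
No clause remains; C is free.
A satisfying assignment: A=true, B=false, C=true, D=false, E=true, F=false.

Yes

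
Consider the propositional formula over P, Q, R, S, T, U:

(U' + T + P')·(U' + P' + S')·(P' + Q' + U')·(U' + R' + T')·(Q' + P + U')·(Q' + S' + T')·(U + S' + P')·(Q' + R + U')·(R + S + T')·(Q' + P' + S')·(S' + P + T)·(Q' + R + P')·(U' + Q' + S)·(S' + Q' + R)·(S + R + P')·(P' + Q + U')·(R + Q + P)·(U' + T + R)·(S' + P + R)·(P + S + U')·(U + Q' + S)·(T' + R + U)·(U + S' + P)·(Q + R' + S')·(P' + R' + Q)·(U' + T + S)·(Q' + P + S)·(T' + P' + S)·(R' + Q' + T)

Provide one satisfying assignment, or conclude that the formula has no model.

Branch on U: set U = 0.
Branch on S: set S = 0.
From the singleton clause (Q'), Q = 0.
Branch on R: set R = 1.
From the singleton clause (P'), P = 0.
All clauses hold; T can take either value.

P: 0, Q: 0, R: 1, S: 0, T: 0, U: 0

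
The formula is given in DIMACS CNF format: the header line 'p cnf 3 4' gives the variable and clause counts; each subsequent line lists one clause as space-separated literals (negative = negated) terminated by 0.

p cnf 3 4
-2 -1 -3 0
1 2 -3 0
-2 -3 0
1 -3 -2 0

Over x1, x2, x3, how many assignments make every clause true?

There are 2^3 = 8 truth assignments over (x1, x2, x3).
Check each against the 4 clauses (columns in the order x1, x2, x3):
  F F F  ✓ satisfies all
  F F T  ✗ fails (x1 ∨ x2 ∨ ¬x3)
  F T F  ✓ satisfies all
  F T T  ✗ fails (¬x2 ∨ ¬x3)
  T F F  ✓ satisfies all
  T F T  ✓ satisfies all
  T T F  ✓ satisfies all
  T T T  ✗ fails (¬x2 ∨ ¬x1 ∨ ¬x3)
5 of the 8 rows are models.

5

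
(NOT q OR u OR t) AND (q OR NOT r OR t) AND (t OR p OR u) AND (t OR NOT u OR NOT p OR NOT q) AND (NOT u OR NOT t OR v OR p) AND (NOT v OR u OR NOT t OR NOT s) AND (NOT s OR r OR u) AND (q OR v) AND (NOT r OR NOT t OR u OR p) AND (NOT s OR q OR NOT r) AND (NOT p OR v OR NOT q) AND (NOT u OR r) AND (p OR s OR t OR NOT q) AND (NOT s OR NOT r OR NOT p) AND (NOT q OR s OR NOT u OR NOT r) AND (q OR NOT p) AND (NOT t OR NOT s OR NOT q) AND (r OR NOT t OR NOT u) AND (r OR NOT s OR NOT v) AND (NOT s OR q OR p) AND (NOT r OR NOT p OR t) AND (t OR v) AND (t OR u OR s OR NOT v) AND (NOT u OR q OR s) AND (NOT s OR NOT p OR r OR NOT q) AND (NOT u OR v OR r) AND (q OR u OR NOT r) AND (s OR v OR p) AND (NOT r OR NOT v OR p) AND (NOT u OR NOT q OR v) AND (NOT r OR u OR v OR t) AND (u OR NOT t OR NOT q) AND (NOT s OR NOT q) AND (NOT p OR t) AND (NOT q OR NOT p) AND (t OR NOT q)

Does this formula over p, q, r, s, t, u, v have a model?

Suppose q = false.
From the singleton clause (v), v = true.
From the singleton clause (NOT p), p = false.
From the singleton clause (NOT s), s = false.
From the singleton clause (NOT u), u = false.
From the singleton clause (t), t = true.
From the singleton clause (NOT r), r = false.
All clauses are satisfied.
A satisfying assignment: p ↦ false; q ↦ false; r ↦ false; s ↦ false; t ↦ true; u ↦ false; v ↦ true.

Yes, satisfiable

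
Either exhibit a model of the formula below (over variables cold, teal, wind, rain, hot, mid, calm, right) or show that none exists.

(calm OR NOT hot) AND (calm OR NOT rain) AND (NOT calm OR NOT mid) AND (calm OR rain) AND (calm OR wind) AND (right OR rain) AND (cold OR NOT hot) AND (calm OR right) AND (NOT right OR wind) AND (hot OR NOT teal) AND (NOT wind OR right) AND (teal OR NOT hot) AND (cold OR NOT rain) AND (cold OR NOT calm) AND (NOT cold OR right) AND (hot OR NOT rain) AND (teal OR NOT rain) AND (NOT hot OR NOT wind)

Try calm = true.
From the singleton clause (NOT mid), mid = false.
From the singleton clause (cold), cold = true.
From the singleton clause (right), right = true.
From the singleton clause (wind), wind = true.
From the singleton clause (NOT hot), hot = false.
From the singleton clause (NOT teal), teal = false.
From the singleton clause (NOT rain), rain = false.
All clauses are satisfied.

cold: true,  teal: false,  wind: true,  rain: false,  hot: false,  mid: false,  calm: true,  right: true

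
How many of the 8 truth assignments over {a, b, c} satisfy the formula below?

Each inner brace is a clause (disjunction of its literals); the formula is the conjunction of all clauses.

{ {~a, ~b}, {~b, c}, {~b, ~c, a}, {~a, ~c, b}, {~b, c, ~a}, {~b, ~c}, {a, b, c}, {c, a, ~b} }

2

There are 2^3 = 8 truth assignments over (a, b, c).
Check each against the 8 clauses (columns in the order a, b, c):
  F F F  ✗ fails (a | b | c)
  F F T  ✓ satisfies all
  F T F  ✗ fails (~b | c)
  F T T  ✗ fails (~b | ~c | a)
  T F F  ✓ satisfies all
  T F T  ✗ fails (~a | ~c | b)
  T T F  ✗ fails (~a | ~b)
  T T T  ✗ fails (~a | ~b)
2 of the 8 rows are models.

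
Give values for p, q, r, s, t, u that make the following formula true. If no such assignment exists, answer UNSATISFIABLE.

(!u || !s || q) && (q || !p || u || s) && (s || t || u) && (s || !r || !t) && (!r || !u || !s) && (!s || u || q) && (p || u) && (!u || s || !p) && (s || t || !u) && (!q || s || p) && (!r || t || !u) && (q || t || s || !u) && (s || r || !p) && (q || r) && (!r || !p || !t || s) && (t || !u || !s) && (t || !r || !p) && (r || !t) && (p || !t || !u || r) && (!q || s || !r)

p ↦ true; q ↦ true; r ↦ true; s ↦ true; t ↦ true; u ↦ false

Branch on p: set p = true.
Branch on u: set u = false.
Branch on q: set q = true.
Branch on s: set s = true.
Branch on t: set t = true.
(r) alone gives r = true.
All clauses are satisfied.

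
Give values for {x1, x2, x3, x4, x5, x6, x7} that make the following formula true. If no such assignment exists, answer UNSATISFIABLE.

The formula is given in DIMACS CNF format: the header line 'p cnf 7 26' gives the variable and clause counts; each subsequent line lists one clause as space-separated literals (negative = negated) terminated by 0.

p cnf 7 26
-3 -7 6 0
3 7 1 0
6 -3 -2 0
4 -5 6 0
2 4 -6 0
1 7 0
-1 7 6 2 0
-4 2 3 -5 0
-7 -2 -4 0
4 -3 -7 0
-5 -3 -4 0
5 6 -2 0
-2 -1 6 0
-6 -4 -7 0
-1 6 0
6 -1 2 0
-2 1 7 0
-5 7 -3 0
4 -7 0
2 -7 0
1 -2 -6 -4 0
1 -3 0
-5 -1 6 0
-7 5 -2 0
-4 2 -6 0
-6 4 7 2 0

x1 ↦ True, x2 ↦ True, x3 ↦ False, x4 ↦ False, x5 ↦ True, x6 ↦ True, x7 ↦ False

Suppose x1 = True.
Unit clause (x6) forces x6 = True.
Suppose x2 = True.
Suppose x7 = False.
Suppose x5 = True.
Unit clause (¬x3) forces x3 = False.
All clauses hold; x4 can take either value.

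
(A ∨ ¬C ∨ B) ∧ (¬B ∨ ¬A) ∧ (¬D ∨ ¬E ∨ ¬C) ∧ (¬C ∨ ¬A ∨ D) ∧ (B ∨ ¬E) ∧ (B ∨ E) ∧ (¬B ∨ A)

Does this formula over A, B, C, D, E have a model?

No

Case B = False:
Unit clause (¬E) forces E = False.
But (E) is also a unit clause — contradiction.
That branch fails; take B = True instead.
Unit clause (¬A) forces A = False.
But (A) is also a unit clause — contradiction.
Neither B = True nor B = False works.
No assignment satisfies every clause.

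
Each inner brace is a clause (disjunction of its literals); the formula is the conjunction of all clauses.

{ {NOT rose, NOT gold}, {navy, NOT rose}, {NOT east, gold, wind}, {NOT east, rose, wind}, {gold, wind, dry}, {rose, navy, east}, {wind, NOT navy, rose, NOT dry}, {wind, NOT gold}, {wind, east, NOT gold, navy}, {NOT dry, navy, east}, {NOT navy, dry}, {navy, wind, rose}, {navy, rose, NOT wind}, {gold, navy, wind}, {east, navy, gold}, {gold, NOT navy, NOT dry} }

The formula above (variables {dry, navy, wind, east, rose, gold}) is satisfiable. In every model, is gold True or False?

Suppose gold = false.
Try navy = true.
Unit clause (dry) forces dry = true.
But (NOT dry) is also a unit clause — contradiction.
So navy must be the other value — set navy = false.
Unit clause (NOT rose) forces rose = false.
Unit clause (east) forces east = true.
Unit clause (wind) forces wind = true.
But (NOT wind) is also a unit clause — contradiction.
Both values of navy lead to a conflict.
So every satisfying assignment has gold = True.

True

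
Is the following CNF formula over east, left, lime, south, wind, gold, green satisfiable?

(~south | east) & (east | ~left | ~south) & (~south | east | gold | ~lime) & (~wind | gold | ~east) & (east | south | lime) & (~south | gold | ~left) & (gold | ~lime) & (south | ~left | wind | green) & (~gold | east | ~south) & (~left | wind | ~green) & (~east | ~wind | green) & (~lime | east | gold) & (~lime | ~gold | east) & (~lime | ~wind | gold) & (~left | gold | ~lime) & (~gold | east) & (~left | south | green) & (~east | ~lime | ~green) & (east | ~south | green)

Suppose south = 0.
Suppose east = 1.
Suppose wind = 1.
(gold) alone gives gold = 1.
(green) alone gives green = 1.
(~lime) alone gives lime = 0.
Every clause is now satisfied; left is unconstrained.
A satisfying assignment: east ↦ 1; left ↦ 0; lime ↦ 0; south ↦ 0; wind ↦ 1; gold ↦ 1; green ↦ 1.

Yes, satisfiable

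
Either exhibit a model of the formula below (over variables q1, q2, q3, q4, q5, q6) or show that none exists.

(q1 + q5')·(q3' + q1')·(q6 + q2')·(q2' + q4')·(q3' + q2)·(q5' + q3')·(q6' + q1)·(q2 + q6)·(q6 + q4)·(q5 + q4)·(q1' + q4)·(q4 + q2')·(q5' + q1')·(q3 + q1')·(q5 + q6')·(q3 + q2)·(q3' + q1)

UNSATISFIABLE

Suppose q1 = 1.
The clause (q3') is unit, so q3 = 0.
Now (q3) is unsatisfied and unit — conflict.
So q1 must be the other value — set q1 = 0.
The clause (q5') is unit, so q5 = 0.
The clause (q6') is unit, so q6 = 0.
The clause (q2') is unit, so q2 = 0.
Now (q2) is unsatisfied and unit — conflict.
Either choice for q1 ends in contradiction.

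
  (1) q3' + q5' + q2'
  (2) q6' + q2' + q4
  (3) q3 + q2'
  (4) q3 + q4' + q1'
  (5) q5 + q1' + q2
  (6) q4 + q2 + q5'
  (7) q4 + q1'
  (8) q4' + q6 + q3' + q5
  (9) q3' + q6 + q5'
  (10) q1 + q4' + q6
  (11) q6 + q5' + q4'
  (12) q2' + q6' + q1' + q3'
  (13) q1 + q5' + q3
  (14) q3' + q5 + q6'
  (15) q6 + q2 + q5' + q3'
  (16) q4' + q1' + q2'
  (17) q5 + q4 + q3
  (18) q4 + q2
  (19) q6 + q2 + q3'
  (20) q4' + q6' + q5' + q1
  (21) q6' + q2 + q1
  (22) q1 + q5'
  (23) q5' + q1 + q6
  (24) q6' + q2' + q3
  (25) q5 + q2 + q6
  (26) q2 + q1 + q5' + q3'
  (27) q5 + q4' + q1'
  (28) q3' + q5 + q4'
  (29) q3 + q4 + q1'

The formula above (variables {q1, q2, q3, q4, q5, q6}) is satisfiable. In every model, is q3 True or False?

Suppose q3 = 0.
From the singleton clause (q2'), q2 = 0.
From the singleton clause (q4), q4 = 1.
From the singleton clause (q1'), q1 = 0.
From the singleton clause (q6), q6 = 1.
Now (q6') is unsatisfied and unit — conflict.
So every satisfying assignment has q3 = True.

True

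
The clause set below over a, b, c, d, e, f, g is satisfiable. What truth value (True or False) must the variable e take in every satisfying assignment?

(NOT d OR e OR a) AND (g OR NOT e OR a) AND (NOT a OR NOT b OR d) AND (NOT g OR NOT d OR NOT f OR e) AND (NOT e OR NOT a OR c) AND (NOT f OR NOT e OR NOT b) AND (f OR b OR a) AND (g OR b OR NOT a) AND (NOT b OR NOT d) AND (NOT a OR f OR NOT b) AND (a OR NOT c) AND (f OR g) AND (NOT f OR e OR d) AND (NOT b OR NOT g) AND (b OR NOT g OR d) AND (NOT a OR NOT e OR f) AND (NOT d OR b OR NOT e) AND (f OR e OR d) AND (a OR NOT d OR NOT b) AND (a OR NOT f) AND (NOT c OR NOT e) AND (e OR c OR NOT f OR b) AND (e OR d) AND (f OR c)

Suppose e = true.
(NOT c) alone gives c = false.
(NOT a) alone gives a = false.
(g) alone gives g = true.
(NOT b) alone gives b = false.
(f) alone gives f = true.
But (NOT f) is also a unit clause — contradiction.
So every satisfying assignment has e = False.

False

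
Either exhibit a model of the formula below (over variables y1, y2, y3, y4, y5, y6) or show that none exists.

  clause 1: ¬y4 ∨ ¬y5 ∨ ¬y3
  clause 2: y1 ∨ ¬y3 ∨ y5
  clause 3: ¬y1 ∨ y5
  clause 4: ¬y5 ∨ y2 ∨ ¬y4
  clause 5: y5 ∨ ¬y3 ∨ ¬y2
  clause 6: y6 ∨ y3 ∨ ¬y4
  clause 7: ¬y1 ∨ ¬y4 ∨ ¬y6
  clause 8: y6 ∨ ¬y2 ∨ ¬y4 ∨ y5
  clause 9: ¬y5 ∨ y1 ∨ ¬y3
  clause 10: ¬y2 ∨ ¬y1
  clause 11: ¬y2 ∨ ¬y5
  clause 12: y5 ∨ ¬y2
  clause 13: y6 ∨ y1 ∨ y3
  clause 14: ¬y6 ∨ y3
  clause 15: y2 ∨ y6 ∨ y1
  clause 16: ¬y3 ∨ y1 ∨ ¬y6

y1 ↦ True, y2 ↦ False, y3 ↦ True, y4 ↦ False, y5 ↦ True, y6 ↦ True

Try y1 = True.
Unit clause (y5) forces y5 = True.
Unit clause (¬y2) forces y2 = False.
Unit clause (¬y4) forces y4 = False.
Try y6 = True.
Unit clause (y3) forces y3 = True.
This assignment satisfies each clause.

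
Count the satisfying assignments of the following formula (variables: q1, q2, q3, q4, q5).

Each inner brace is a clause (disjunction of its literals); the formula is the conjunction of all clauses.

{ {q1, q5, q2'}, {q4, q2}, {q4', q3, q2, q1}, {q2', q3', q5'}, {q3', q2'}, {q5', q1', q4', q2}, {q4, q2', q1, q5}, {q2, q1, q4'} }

There are 2^5 = 32 truth assignments over (q1, q2, q3, q4, q5).
Split on q5. With q5 = 1, the clauses containing q5 are satisfied and q5' drops from the rest; 4 of the 2^4 = 16 assignments to the other variables satisfy what remains.
With q5 = 0, by the same count on the reduced clause set, 4 assignments work.
Total: 4 + 4 = 8.

8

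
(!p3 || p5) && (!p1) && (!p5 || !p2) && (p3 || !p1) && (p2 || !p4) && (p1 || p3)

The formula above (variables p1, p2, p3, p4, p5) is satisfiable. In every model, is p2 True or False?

Suppose p2 = true.
(!p1) alone gives p1 = false.
(!p5) alone gives p5 = false.
(!p3) alone gives p3 = false.
But (p3) is also a unit clause — contradiction.
So every satisfying assignment has p2 = False.

False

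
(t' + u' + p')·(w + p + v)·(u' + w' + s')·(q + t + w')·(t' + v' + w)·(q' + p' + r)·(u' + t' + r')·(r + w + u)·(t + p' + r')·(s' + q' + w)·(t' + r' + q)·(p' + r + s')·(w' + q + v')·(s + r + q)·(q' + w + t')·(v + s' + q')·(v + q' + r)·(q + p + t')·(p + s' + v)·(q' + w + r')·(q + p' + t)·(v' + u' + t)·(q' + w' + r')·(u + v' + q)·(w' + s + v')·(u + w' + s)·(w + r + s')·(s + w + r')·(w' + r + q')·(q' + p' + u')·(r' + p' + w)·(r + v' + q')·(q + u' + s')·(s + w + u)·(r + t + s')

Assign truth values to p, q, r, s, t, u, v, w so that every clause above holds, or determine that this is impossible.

UNSATISFIABLE

Try t = 0.
Try q = 1.
Try p = 0.
Try w = 1.
(r') alone gives r = 0.
That conflicts with the unit clause (r).
Undo w and try w = 0.
(v) alone gives v = 1.
(s') alone gives s = 0.
(r') alone gives r = 0.
That conflicts with the unit clause (r).
Both values of w lead to a conflict.
Undo p and try p = 1.
(r) alone gives r = 1.
That conflicts with the unit clause (r').
Both values of p lead to a conflict.
Undo q and try q = 0.
(w') alone gives w = 0.
(p') alone gives p = 0.
(v) alone gives v = 1.
(u') alone gives u = 0.
That conflicts with the unit clause (u).
Both values of q lead to a conflict.
Undo t and try t = 1.
Try u = 0.
Try v = 0.
Try w = 1.
(s) alone gives s = 1.
(q') alone gives q = 0.
(r') alone gives r = 0.
(p') alone gives p = 0.
That conflicts with the unit clause (p).
Undo w and try w = 0.
(p) alone gives p = 1.
(r) alone gives r = 1.
That conflicts with the unit clause (r').
Both values of w lead to a conflict.
Undo v and try v = 1.
(w) alone gives w = 1.
(q) alone gives q = 1.
(r') alone gives r = 0.
That conflicts with the unit clause (r).
Both values of v lead to a conflict.
Undo u and try u = 1.
(p') alone gives p = 0.
(r') alone gives r = 0.
(q) alone gives q = 1.
(w) alone gives w = 1.
That conflicts with the unit clause (w').
Both values of u lead to a conflict.
Both values of t lead to a conflict.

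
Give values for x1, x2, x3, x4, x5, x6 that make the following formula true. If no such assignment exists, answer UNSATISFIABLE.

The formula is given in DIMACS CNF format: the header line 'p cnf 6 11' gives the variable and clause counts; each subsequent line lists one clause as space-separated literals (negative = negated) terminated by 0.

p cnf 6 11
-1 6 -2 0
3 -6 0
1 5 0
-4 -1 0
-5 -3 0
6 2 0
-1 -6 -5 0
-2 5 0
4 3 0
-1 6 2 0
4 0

Unit clause (x4) forces x4 = True.
Unit clause (¬x1) forces x1 = False.
Unit clause (x5) forces x5 = True.
Unit clause (¬x3) forces x3 = False.
Unit clause (¬x6) forces x6 = False.
Unit clause (x2) forces x2 = True.
All clauses are satisfied.

x1 ↦ False,  x2 ↦ True,  x3 ↦ False,  x4 ↦ True,  x5 ↦ True,  x6 ↦ False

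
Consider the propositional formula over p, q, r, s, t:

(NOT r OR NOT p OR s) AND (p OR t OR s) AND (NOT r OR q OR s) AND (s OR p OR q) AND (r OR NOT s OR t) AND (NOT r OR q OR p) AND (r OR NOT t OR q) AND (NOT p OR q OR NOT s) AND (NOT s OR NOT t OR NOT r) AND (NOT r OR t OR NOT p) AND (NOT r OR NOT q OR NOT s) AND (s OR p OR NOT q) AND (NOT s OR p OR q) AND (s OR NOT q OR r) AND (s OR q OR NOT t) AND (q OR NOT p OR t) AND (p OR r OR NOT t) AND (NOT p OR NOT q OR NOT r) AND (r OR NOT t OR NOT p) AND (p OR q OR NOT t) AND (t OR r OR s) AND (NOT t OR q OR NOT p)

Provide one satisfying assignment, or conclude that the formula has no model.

Suppose r = false.
Suppose s = false.
Unit clause (NOT q) forces q = false.
Unit clause (p) forces p = true.
Unit clause (NOT t) forces t = false.
Now (t) is unsatisfied and unit — conflict.
Undo s and try s = true.
Unit clause (t) forces t = true.
Unit clause (q) forces q = true.
Unit clause (p) forces p = true.
Now (NOT p) is unsatisfied and unit — conflict.
Neither s = true nor s = false works.
Undo r and try r = true.
Suppose p = false.
Unit clause (q) forces q = true.
Unit clause (NOT s) forces s = false.
Now (s) is unsatisfied and unit — conflict.
Undo p and try p = true.
Unit clause (s) forces s = true.
Unit clause (q) forces q = true.
Now (NOT q) is unsatisfied and unit — conflict.
Neither p = true nor p = false works.
Neither r = true nor r = false works.

UNSATISFIABLE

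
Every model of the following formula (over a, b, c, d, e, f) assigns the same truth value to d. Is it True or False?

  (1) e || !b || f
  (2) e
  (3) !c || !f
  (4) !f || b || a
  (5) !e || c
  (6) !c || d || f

True

Suppose d = false.
The clause (e) is unit, so e = true.
The clause (c) is unit, so c = true.
The clause (!f) is unit, so f = false.
But (f) is also a unit clause — contradiction.
So every satisfying assignment has d = True.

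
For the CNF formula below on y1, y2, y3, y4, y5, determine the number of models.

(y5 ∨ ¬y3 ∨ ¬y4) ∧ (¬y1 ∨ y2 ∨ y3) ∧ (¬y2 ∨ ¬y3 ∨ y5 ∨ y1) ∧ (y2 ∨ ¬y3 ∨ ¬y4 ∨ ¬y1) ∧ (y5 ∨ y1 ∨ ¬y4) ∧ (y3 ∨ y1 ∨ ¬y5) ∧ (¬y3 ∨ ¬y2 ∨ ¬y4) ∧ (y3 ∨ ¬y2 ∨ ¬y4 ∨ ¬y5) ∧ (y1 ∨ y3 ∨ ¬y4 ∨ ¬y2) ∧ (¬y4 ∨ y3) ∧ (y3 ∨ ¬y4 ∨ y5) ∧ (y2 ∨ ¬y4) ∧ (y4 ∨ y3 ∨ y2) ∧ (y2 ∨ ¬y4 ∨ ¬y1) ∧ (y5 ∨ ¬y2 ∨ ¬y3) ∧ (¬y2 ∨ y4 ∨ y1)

There are 2^5 = 32 truth assignments over (y1, y2, y3, y4, y5).
Split on y2. With y2 = True, the clauses containing y2 are satisfied and ¬y2 drops from the rest; 3 of the 2^4 = 16 assignments to the other variables satisfy what remains.
With y2 = False, by the same count on the reduced clause set, 4 assignments work.
Total: 3 + 4 = 7.

7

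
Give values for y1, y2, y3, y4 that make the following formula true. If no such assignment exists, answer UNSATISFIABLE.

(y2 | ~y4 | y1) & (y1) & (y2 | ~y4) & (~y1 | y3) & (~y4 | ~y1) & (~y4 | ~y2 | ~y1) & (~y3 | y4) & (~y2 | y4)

UNSATISFIABLE

From the singleton clause (y1), y1 = 1.
From the singleton clause (y3), y3 = 1.
From the singleton clause (~y4), y4 = 0.
Now (y4) is unsatisfied and unit — conflict.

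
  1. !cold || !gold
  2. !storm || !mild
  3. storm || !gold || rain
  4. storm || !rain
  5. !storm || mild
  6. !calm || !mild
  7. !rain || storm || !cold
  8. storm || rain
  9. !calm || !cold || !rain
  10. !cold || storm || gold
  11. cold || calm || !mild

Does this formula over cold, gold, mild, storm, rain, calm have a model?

Suppose cold = false.
Suppose storm = false.
The clause (!rain) is unit, so rain = false.
That conflicts with the unit clause (rain).
That branch fails; take storm = true instead.
The clause (!mild) is unit, so mild = false.
That conflicts with the unit clause (mild).
Both values of storm lead to a conflict.
That branch fails; take cold = true instead.
The clause (!gold) is unit, so gold = false.
The clause (storm) is unit, so storm = true.
The clause (!mild) is unit, so mild = false.
That conflicts with the unit clause (mild).
Both values of cold lead to a conflict.
No assignment satisfies every clause.

No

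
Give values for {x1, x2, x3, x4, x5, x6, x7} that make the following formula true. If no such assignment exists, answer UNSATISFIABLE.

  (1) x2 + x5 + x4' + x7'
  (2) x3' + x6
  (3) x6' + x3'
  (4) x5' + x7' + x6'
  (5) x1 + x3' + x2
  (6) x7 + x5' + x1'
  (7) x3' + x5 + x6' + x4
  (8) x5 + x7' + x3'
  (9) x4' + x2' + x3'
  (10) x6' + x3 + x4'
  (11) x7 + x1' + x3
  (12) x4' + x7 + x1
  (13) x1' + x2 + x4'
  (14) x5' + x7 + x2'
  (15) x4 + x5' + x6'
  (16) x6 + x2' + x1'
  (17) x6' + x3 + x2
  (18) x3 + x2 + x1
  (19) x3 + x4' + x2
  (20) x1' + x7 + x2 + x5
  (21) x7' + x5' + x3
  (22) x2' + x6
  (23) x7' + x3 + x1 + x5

x1: 0, x2: 1, x3: 0, x4: 0, x5: 0, x6: 1, x7: 0

Branch on x3: set x3 = 0.
Branch on x6: set x6 = 1.
From the singleton clause (x4'), x4 = 0.
From the singleton clause (x5'), x5 = 0.
From the singleton clause (x2), x2 = 1.
Branch on x7: set x7 = 0.
From the singleton clause (x1'), x1 = 0.
Every clause now holds.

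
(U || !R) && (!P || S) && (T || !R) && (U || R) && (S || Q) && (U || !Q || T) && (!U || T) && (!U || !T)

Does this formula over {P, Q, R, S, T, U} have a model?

No, unsatisfiable

Branch on U: set U = true.
From the singleton clause (T), T = true.
Now (!T) is unsatisfied and unit — conflict.
That branch fails; take U = false instead.
From the singleton clause (!R), R = false.
Now (R) is unsatisfied and unit — conflict.
Both values of U lead to a conflict.
No assignment satisfies every clause.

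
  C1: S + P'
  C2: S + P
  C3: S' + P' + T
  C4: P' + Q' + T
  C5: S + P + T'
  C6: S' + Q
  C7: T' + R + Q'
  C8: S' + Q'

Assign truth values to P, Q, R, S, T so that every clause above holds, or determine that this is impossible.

Suppose S = 1.
From the singleton clause (Q), Q = 1.
But (Q') is also a unit clause — contradiction.
Undo S and try S = 0.
From the singleton clause (P'), P = 0.
But (P) is also a unit clause — contradiction.
Either choice for S ends in contradiction.

UNSATISFIABLE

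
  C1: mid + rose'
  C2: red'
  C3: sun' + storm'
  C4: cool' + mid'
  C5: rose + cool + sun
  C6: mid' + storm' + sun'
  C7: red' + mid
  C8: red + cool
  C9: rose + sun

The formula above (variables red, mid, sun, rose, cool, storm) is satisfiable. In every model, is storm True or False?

Suppose storm = 1.
Unit clause (red') forces red = 0.
Unit clause (sun') forces sun = 0.
Unit clause (cool) forces cool = 1.
Unit clause (mid') forces mid = 0.
Unit clause (rose') forces rose = 0.
Now (rose) is unsatisfied and unit — conflict.
So every satisfying assignment has storm = False.

False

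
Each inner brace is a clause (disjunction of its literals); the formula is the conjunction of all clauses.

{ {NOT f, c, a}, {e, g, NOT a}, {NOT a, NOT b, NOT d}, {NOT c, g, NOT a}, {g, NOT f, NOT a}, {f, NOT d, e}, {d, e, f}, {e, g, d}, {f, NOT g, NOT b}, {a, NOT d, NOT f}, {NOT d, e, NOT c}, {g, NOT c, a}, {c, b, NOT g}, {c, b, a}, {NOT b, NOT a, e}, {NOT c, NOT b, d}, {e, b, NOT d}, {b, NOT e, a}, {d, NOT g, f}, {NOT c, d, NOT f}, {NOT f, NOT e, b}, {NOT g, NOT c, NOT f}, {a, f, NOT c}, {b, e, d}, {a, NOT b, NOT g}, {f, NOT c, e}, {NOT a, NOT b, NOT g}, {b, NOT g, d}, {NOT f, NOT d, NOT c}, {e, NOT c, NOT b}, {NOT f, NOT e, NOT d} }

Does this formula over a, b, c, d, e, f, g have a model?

Yes

Case f = false:
Case d = true:
The clause (e) is unit, so e = true.
Case a = false:
The clause (b) is unit, so b = true.
The clause (NOT g) is unit, so g = false.
The clause (NOT c) is unit, so c = false.
This assignment satisfies each clause.
A satisfying assignment: a: false; b: true; c: false; d: true; e: true; f: false; g: false.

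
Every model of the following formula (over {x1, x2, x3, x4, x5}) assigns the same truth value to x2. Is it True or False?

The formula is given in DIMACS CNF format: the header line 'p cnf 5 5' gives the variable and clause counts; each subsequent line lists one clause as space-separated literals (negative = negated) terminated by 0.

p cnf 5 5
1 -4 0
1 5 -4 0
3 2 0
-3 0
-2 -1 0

Suppose x2 = False.
The clause (x3) is unit, so x3 = True.
Now (¬x3) is unsatisfied and unit — conflict.
So every satisfying assignment has x2 = True.

True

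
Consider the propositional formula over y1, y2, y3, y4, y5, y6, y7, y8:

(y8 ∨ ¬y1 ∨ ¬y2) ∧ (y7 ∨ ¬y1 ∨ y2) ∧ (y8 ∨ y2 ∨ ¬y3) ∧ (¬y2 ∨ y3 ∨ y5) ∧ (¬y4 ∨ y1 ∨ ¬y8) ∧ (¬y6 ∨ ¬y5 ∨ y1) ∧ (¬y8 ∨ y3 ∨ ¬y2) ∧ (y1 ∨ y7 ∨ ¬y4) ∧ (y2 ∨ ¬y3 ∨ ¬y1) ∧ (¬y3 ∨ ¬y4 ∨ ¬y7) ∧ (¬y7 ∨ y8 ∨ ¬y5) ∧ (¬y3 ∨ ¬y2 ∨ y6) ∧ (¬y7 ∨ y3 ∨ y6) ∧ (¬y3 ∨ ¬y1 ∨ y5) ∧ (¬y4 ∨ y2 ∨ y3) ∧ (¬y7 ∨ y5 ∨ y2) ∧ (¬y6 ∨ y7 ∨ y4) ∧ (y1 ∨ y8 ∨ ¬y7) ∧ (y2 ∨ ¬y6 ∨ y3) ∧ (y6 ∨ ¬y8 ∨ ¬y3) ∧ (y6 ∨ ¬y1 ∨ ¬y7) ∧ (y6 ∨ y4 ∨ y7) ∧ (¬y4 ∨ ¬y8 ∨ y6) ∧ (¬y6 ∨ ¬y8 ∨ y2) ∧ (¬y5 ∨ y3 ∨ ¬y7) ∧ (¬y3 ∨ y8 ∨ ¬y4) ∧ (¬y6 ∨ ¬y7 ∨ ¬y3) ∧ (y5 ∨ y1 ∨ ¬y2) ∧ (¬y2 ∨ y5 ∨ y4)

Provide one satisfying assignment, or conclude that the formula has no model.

Branch on y8: set y8 = True.
Branch on y4: set y4 = True.
Unit clause (y1) forces y1 = True.
Unit clause (y6) forces y6 = True.
Unit clause (y2) forces y2 = True.
Unit clause (y3) forces y3 = True.
Unit clause (¬y7) forces y7 = False.
Unit clause (y5) forces y5 = True.
Every clause now holds.

y1 ↦ True, y2 ↦ True, y3 ↦ True, y4 ↦ True, y5 ↦ True, y6 ↦ True, y7 ↦ False, y8 ↦ True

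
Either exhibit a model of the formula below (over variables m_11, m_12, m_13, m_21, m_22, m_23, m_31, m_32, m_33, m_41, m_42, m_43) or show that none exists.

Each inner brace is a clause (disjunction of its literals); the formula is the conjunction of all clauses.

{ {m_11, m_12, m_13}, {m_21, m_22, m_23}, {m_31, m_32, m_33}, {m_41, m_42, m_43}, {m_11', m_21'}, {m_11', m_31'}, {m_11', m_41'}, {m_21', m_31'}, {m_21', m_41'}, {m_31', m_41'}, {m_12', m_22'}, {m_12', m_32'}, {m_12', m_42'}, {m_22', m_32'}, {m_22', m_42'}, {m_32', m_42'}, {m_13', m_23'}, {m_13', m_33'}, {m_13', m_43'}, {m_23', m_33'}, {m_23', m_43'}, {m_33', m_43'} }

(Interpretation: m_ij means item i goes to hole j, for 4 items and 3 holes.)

Case m_11 = 0:
Case m_12 = 1:
From the singleton clause (m_22'), m_22 = 0.
From the singleton clause (m_32'), m_32 = 0.
From the singleton clause (m_42'), m_42 = 0.
Case m_21 = 1:
From the singleton clause (m_31'), m_31 = 0.
From the singleton clause (m_33), m_33 = 1.
From the singleton clause (m_41'), m_41 = 0.
From the singleton clause (m_43), m_43 = 1.
But (m_43') is also a unit clause — contradiction.
Undo m_21 and try m_21 = 0.
From the singleton clause (m_23), m_23 = 1.
From the singleton clause (m_13'), m_13 = 0.
From the singleton clause (m_33'), m_33 = 0.
From the singleton clause (m_31), m_31 = 1.
From the singleton clause (m_41'), m_41 = 0.
From the singleton clause (m_43), m_43 = 1.
But (m_43') is also a unit clause — contradiction.
Neither m_21 = 1 nor m_21 = 0 works.
Undo m_12 and try m_12 = 0.
From the singleton clause (m_13), m_13 = 1.
From the singleton clause (m_23'), m_23 = 0.
From the singleton clause (m_33'), m_33 = 0.
From the singleton clause (m_43'), m_43 = 0.
Case m_21 = 1:
From the singleton clause (m_31'), m_31 = 0.
From the singleton clause (m_32), m_32 = 1.
From the singleton clause (m_41'), m_41 = 0.
From the singleton clause (m_42), m_42 = 1.
But (m_42') is also a unit clause — contradiction.
Undo m_21 and try m_21 = 0.
From the singleton clause (m_22), m_22 = 1.
From the singleton clause (m_32'), m_32 = 0.
From the singleton clause (m_31), m_31 = 1.
From the singleton clause (m_41'), m_41 = 0.
From the singleton clause (m_42), m_42 = 1.
But (m_42') is also a unit clause — contradiction.
Neither m_21 = 1 nor m_21 = 0 works.
Neither m_12 = 1 nor m_12 = 0 works.
Undo m_11 and try m_11 = 1.
From the singleton clause (m_21'), m_21 = 0.
From the singleton clause (m_31'), m_31 = 0.
From the singleton clause (m_41'), m_41 = 0.
Case m_22 = 1:
From the singleton clause (m_12'), m_12 = 0.
From the singleton clause (m_32'), m_32 = 0.
From the singleton clause (m_33), m_33 = 1.
From the singleton clause (m_42'), m_42 = 0.
From the singleton clause (m_43), m_43 = 1.
But (m_43') is also a unit clause — contradiction.
Undo m_22 and try m_22 = 0.
From the singleton clause (m_23), m_23 = 1.
From the singleton clause (m_13'), m_13 = 0.
From the singleton clause (m_33'), m_33 = 0.
From the singleton clause (m_32), m_32 = 1.
From the singleton clause (m_12'), m_12 = 0.
From the singleton clause (m_42'), m_42 = 0.
From the singleton clause (m_43), m_43 = 1.
But (m_43') is also a unit clause — contradiction.
Neither m_22 = 1 nor m_22 = 0 works.
Neither m_11 = 1 nor m_11 = 0 works.

UNSATISFIABLE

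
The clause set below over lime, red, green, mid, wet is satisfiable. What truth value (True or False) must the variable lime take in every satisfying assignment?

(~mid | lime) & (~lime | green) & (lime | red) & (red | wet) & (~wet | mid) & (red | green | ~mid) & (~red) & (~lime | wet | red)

True

Suppose lime = 0.
The clause (~mid) is unit, so mid = 0.
The clause (red) is unit, so red = 1.
That conflicts with the unit clause (~red).
So every satisfying assignment has lime = True.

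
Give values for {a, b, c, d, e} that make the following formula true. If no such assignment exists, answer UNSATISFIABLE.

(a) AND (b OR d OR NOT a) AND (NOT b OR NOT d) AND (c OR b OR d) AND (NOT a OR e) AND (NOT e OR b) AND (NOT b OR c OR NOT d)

The clause (a) is unit, so a = true.
The clause (e) is unit, so e = true.
The clause (b) is unit, so b = true.
The clause (NOT d) is unit, so d = false.
All clauses hold; c can take either value.

a: true,  b: true,  c: true,  d: false,  e: true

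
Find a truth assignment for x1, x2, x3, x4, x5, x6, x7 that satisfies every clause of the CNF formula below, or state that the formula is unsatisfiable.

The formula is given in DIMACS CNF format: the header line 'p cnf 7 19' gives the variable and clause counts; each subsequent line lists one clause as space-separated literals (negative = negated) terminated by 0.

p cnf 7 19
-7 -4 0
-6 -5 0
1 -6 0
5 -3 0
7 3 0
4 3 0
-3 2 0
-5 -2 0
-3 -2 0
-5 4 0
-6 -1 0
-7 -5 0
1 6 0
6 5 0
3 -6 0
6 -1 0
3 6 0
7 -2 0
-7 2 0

Case x7 = False:
Unit clause (x3) forces x3 = True.
Unit clause (x5) forces x5 = True.
Unit clause (¬x6) forces x6 = False.
Unit clause (x2) forces x2 = True.
But (¬x2) is also a unit clause — contradiction.
Undo x7 and try x7 = True.
Unit clause (¬x4) forces x4 = False.
Unit clause (x3) forces x3 = True.
Unit clause (x5) forces x5 = True.
But (¬x5) is also a unit clause — contradiction.
Neither x7 = True nor x7 = False works.

UNSATISFIABLE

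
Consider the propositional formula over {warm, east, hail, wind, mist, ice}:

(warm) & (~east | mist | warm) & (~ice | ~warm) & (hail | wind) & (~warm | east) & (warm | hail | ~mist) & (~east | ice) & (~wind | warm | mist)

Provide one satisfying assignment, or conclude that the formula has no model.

The clause (warm) is unit, so warm = 1.
The clause (~ice) is unit, so ice = 0.
The clause (east) is unit, so east = 1.
Now (~east) is unsatisfied and unit — conflict.

UNSATISFIABLE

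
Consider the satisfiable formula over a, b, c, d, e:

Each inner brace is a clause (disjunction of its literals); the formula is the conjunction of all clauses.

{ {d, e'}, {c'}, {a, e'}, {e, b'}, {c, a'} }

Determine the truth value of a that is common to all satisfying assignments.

False

Suppose a = 1.
(c') alone gives c = 0.
That conflicts with the unit clause (c).
So every satisfying assignment has a = False.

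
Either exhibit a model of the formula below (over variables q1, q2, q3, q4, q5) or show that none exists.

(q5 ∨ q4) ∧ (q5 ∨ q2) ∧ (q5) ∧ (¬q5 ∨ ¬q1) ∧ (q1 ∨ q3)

From the singleton clause (q5), q5 = True.
From the singleton clause (¬q1), q1 = False.
From the singleton clause (q3), q3 = True.
All clauses hold; q2, q4 can take either value.

q1 ↦ False, q2 ↦ False, q3 ↦ True, q4 ↦ True, q5 ↦ True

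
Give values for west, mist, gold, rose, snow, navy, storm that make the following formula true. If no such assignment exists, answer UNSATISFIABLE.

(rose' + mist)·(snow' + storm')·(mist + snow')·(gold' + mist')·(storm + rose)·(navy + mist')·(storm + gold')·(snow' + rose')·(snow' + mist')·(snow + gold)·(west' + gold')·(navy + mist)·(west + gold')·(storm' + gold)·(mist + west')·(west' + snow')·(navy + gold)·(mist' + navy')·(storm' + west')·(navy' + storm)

UNSATISFIABLE

Case rose = 0:
(storm) alone gives storm = 1.
(snow') alone gives snow = 0.
(gold) alone gives gold = 1.
(mist') alone gives mist = 0.
(west') alone gives west = 0.
That conflicts with the unit clause (west).
So rose must be the other value — set rose = 1.
(mist) alone gives mist = 1.
(gold') alone gives gold = 0.
(navy) alone gives navy = 1.
That conflicts with the unit clause (navy').
Neither rose = 1 nor rose = 0 works.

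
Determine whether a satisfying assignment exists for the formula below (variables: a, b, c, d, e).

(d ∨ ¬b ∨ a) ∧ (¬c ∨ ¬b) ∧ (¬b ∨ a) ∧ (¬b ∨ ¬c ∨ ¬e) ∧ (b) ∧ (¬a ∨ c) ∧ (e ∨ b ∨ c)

(b) alone gives b = True.
(¬c) alone gives c = False.
(a) alone gives a = True.
But (¬a) is also a unit clause — contradiction.
No assignment satisfies every clause.

No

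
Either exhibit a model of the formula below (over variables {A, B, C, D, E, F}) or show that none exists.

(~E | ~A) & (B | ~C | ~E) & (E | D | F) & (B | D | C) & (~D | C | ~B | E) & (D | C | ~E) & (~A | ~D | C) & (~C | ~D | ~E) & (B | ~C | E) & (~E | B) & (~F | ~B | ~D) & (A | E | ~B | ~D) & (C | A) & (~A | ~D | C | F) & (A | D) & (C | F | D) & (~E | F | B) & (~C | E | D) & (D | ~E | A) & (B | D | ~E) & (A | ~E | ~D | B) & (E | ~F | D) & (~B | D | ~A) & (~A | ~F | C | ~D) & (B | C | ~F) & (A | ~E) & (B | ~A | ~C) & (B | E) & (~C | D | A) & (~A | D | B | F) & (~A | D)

A: 1, B: 1, C: 1, D: 1, E: 0, F: 0

Try E = 0.
(B) alone gives B = 1.
Try D = 1.
(C) alone gives C = 1.
(~F) alone gives F = 0.
(A) alone gives A = 1.
All clauses are satisfied.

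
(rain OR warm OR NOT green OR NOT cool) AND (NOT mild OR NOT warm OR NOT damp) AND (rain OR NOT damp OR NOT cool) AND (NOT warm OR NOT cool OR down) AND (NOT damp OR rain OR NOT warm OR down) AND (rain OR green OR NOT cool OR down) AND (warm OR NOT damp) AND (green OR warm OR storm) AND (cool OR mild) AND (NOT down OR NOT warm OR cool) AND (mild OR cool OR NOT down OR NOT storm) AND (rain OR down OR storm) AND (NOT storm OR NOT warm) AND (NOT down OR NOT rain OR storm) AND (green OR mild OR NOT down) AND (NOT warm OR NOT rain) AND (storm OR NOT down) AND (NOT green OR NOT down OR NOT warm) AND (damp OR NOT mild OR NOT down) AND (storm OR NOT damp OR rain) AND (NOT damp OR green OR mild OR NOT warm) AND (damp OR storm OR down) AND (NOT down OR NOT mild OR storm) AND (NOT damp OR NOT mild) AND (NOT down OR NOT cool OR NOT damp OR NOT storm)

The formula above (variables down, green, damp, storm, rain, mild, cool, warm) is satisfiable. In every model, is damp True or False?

Suppose damp = true.
Unit clause (warm) forces warm = true.
Unit clause (NOT mild) forces mild = false.
Unit clause (cool) forces cool = true.
Unit clause (rain) forces rain = true.
But (NOT rain) is also a unit clause — contradiction.
So every satisfying assignment has damp = False.

False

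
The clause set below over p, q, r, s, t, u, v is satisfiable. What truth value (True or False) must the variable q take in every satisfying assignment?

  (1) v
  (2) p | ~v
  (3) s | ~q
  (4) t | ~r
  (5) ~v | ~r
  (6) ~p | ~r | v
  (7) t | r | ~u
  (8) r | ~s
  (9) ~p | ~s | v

False

Suppose q = 1.
(v) alone gives v = 1.
(p) alone gives p = 1.
(s) alone gives s = 1.
(~r) alone gives r = 0.
That conflicts with the unit clause (r).
So every satisfying assignment has q = False.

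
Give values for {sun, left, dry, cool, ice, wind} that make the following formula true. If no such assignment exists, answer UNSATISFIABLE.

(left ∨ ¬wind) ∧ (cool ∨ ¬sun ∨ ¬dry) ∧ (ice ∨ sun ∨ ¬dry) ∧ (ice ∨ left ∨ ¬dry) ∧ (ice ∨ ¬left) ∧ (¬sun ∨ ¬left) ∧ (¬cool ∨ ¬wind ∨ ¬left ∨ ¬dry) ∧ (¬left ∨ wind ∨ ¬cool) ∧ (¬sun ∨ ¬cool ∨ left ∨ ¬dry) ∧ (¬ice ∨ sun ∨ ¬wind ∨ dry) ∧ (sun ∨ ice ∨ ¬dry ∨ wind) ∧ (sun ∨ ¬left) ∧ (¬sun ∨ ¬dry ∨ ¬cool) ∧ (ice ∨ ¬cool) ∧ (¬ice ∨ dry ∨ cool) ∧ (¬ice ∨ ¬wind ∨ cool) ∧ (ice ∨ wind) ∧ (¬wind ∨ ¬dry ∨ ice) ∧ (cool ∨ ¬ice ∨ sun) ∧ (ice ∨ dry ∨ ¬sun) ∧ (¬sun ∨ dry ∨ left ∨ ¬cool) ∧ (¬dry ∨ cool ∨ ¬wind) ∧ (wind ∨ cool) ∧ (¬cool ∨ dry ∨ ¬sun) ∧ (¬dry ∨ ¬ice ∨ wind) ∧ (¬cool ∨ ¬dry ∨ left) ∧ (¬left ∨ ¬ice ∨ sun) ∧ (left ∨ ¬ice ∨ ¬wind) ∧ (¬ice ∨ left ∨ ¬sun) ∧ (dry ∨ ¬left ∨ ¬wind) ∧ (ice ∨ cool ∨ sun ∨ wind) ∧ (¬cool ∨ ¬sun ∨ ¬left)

sun ↦ False,  left ↦ False,  dry ↦ False,  cool ↦ True,  ice ↦ True,  wind ↦ False

Suppose left = False.
The clause (¬wind) is unit, so wind = False.
The clause (ice) is unit, so ice = True.
The clause (cool) is unit, so cool = True.
The clause (¬dry) is unit, so dry = False.
The clause (¬sun) is unit, so sun = False.
This assignment satisfies each clause.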